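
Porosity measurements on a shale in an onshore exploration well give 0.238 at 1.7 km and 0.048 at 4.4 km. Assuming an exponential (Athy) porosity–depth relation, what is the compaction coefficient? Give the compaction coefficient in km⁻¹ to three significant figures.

0.593 km⁻¹

Athy: n(z) = n₀ e^(−cz) ⇒ n₁/n₂ = e^{c(z₂−z₁)} ⇒ c = ln(n₁/n₂)/(z₂−z₁)
c = ln(0.238/0.048) / (4.4 − 1.7) = ln(4.958) / 2.7 = 1.6011 / 2.7 = 0.593 km⁻¹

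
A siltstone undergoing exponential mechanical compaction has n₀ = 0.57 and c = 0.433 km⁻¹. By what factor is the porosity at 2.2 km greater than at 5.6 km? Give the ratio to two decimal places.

4.36

n(Z₁)/n(Z₂) = e^(−c·Z₁)/e^(−c·Z₂) = e^{c(Z₂−Z₁)}
= exp(0.433 × 3.4) = exp(1.472) = 4.3588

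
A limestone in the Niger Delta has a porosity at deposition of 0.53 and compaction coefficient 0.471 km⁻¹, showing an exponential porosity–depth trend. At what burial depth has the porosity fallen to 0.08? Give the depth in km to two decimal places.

Invert Athy's law: Z = ln(φ₀/φ) / c
Z = ln(0.53/0.08) / 0.471 = ln(6.625) / 0.471 = 1.8909 / 0.471 = 4.015 km

4.01 km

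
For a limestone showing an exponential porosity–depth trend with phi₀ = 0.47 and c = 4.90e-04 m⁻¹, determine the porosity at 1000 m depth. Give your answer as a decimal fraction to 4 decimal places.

0.2879

Working in km (1 km = 1000 m; c in km⁻¹ = c in m⁻¹ × 1000):
phi = phi₀·exp(−c·d) = 0.47 × exp(−0.49 × 1) = 0.47 × exp(−0.49)
  = 0.47 × 0.6126 = 0.2879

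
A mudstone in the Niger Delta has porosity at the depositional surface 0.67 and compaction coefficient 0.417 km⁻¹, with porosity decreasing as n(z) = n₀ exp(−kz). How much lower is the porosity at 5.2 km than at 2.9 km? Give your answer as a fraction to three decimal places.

0.123

n(2.9) = 0.67·e^(−0.417×2.9) = 0.1999
n(5.2) = 0.67·e^(−0.417×5.2) = 0.0766
Δn = 0.1999 − 0.0766 = 0.1233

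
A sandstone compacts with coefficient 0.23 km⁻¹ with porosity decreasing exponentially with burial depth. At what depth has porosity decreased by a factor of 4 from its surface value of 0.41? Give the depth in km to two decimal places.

6.03 km

φ/φ₀ = 1/4 ⇒ exp(−β·z) = 1/4 ⇒ z = ln(4) / β
z = 1.3863 / 0.23 = 6.027 km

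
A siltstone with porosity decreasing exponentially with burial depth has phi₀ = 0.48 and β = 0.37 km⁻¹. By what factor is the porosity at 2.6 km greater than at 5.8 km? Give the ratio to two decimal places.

phi(z₁)/phi(z₂) = e^(−β·z₁)/e^(−β·z₂) = e^{β(z₂−z₁)}
= exp(0.37 × 3.2) = exp(1.184) = 3.2674

3.27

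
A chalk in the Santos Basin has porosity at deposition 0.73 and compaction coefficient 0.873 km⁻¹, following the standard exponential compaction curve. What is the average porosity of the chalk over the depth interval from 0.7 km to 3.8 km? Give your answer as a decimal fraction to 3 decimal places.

0.137

⟨phi⟩ = (1/(z₂−z₁)) ∫ phi₀ e^(−βz) dz = phi₀·(e^(−β·z₁) − e^(−β·z₂)) / (β·(z₂−z₁))
e^(−0.873×0.7) = 0.5428; e^(−0.873×3.8) = 0.0362
⟨phi⟩ = 0.73 × (0.5428 − 0.0362) / (0.873 × 3.1) = 0.73 × 0.1872 = 0.1366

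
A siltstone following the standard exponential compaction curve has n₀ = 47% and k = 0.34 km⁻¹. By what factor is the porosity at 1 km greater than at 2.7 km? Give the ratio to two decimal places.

n(d₁)/n(d₂) = e^(−k·d₁)/e^(−k·d₂) = e^{k(d₂−d₁)}
= exp(0.34 × 1.7) = exp(0.578) = 1.7825

1.78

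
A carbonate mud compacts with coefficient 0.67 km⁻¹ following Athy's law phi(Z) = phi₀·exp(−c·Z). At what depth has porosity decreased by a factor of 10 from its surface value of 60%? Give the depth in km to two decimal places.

phi/phi₀ = 1/10 ⇒ exp(−c·Z) = 1/10 ⇒ Z = ln(10) / c
Z = 2.3026 / 0.67 = 3.437 km

3.44 km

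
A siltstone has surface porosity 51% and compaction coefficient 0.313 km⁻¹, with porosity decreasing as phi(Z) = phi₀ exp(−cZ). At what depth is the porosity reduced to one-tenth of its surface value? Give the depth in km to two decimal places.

phi/phi₀ = 1/10 ⇒ exp(−c·Z) = 1/10 ⇒ Z = ln(10) / c
Z = 2.3026 / 0.313 = 7.357 km

7.36 km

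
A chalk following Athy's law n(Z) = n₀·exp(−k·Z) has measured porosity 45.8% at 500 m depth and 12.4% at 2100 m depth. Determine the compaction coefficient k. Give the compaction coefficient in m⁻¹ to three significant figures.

Working in km (1 km = 1000 m; k in km⁻¹ = k in m⁻¹ × 1000):
Athy: n(Z) = n₀ e^(−kZ) ⇒ n₁/n₂ = e^{k(Z₂−Z₁)} ⇒ k = ln(n₁/n₂)/(Z₂−Z₁)
k = ln(0.458/0.124) / (2.1 − 0.5) = ln(3.694) / 1.6 = 1.3066 / 1.6 = 0.8166 km⁻¹

0.000817 m⁻¹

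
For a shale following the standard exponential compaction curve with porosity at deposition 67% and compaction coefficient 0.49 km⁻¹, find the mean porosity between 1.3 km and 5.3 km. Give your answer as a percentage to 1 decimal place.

⟨n⟩ = (1/(d₂−d₁)) ∫ n₀ e^(−cd) dd = n₀·(e^(−c·d₁) − e^(−c·d₂)) / (c·(d₂−d₁))
e^(−0.49×1.3) = 0.5289; e^(−0.49×5.3) = 0.0745
⟨n⟩ = 0.67 × (0.5289 − 0.0745) / (0.49 × 4) = 0.67 × 0.2318 = 0.1553

15.5%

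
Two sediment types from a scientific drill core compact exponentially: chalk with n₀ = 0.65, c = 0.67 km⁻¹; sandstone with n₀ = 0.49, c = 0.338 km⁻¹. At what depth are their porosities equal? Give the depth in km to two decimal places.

0.85 km

Set n₀ₐ e^(−cₐZ) = n₀ᵦ e^(−cᵦZ) ⇒ ln(n₀ₐ/n₀ᵦ) = (cₐ − cᵦ)·Z
Z = ln(0.65/0.49) / (0.67 − 0.338) = 0.2826 / 0.332 = 0.851 km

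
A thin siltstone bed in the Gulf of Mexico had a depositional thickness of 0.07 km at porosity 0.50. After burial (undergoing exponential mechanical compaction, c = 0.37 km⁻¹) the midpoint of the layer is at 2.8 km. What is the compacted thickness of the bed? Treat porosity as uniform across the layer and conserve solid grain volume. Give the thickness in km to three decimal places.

Porosity at 2.8 km: n = 0.5·exp(−0.37×2.8) = 0.1774
Solid-volume conservation: h(1−n) = h₀(1−n₀) ⇒ h = h₀·(1−n₀)/(1−n)
h = 0.07 × (1 − 0.5)/(1 − 0.1774) = 0.07 × 0.6079 = 0.0425 km

0.043 km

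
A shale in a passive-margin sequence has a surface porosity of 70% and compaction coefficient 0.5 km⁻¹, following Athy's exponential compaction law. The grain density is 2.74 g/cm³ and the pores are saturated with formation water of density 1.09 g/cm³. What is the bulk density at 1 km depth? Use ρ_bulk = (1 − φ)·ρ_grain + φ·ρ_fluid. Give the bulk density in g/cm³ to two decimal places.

Porosity at depth: φ = 0.7·exp(−0.5×1) = 0.7×0.6065 = 0.4246
Bulk density: ρ_b = (1−φ)ρ_g + φ·ρ_f = 0.5754×2.74 + 0.4246×1.09
       = 1.577 + 0.463 = 2.039 g/cm³

2.04 g/cm³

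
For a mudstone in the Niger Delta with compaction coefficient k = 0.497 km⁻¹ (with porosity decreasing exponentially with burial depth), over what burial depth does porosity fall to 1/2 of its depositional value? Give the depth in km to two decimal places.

n/n₀ = 1/2 ⇒ exp(−k·d) = 1/2 ⇒ d = ln(2) / k
d = 0.6931 / 0.497 = 1.395 km

1.39 km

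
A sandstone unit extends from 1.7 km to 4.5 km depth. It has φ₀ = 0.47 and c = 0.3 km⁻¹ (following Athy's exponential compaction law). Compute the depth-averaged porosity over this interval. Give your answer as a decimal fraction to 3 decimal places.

⟨φ⟩ = (1/(d₂−d₁)) ∫ φ₀ e^(−cd) dd = φ₀·(e^(−c·d₁) − e^(−c·d₂)) / (c·(d₂−d₁))
e^(−0.3×1.7) = 0.6005; e^(−0.3×4.5) = 0.2592
⟨φ⟩ = 0.47 × (0.6005 − 0.2592) / (0.3 × 2.8) = 0.47 × 0.4063 = 0.1909

0.191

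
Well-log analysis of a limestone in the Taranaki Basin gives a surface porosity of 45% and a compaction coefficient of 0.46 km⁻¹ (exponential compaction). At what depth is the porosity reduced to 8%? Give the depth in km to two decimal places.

Invert Athy's law: d = ln(phi₀/phi) / c
d = ln(0.45/0.08) / 0.46 = ln(5.625) / 0.46 = 1.7272 / 0.46 = 3.755 km

3.75 km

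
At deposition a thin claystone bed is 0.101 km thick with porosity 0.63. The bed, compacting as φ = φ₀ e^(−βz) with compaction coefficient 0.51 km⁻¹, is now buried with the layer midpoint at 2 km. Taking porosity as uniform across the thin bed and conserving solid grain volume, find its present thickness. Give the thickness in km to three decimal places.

Porosity at 2 km: φ = 0.63·exp(−0.51×2) = 0.2272
Solid-volume conservation: h(1−φ) = h₀(1−φ₀) ⇒ h = h₀·(1−φ₀)/(1−φ)
h = 0.101 × (1 − 0.63)/(1 − 0.2272) = 0.101 × 0.4788 = 0.0484 km

0.048 km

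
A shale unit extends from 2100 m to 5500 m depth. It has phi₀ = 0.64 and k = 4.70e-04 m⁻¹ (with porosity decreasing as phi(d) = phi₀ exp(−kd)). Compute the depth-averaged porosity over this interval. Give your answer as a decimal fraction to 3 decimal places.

Working in km (1 km = 1000 m; k in km⁻¹ = k in m⁻¹ × 1000):
⟨phi⟩ = (1/(d₂−d₁)) ∫ phi₀ e^(−kd) dd = phi₀·(e^(−k·d₁) − e^(−k·d₂)) / (k·(d₂−d₁))
e^(−0.47×2.1) = 0.3727; e^(−0.47×5.5) = 0.0754
⟨phi⟩ = 0.64 × (0.3727 − 0.0754) / (0.47 × 3.4) = 0.64 × 0.1860 = 0.1191

0.119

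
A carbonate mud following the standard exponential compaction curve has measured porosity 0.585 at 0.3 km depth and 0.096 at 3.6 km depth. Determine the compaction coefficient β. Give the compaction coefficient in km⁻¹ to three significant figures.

Athy: φ(z) = φ₀ e^(−βz) ⇒ φ₁/φ₂ = e^{β(z₂−z₁)} ⇒ β = ln(φ₁/φ₂)/(z₂−z₁)
β = ln(0.585/0.096) / (3.6 − 0.3) = ln(6.094) / 3.3 = 1.8073 / 3.3 = 0.5477 km⁻¹

0.548 km⁻¹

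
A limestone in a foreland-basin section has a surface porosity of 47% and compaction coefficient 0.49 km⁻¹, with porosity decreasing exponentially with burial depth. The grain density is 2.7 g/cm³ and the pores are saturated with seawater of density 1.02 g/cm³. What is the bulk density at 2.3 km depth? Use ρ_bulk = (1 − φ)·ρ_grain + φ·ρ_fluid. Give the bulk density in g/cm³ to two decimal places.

2.44 g/cm³

Porosity at depth: phi = 0.47·exp(−0.49×2.3) = 0.47×0.3240 = 0.1523
Bulk density: ρ_b = (1−phi)ρ_g + phi·ρ_f = 0.8477×2.7 + 0.1523×1.02
       = 2.289 + 0.155 = 2.444 g/cm³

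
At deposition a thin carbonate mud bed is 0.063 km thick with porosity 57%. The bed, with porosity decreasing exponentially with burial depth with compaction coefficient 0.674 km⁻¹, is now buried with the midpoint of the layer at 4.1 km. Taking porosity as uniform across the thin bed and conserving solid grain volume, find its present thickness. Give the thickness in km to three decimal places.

Porosity at 4.1 km: n = 0.57·exp(−0.674×4.1) = 0.0360
Solid-volume conservation: h(1−n) = h₀(1−n₀) ⇒ h = h₀·(1−n₀)/(1−n)
h = 0.063 × (1 − 0.57)/(1 − 0.0360) = 0.063 × 0.4460 = 0.0281 km

0.028 km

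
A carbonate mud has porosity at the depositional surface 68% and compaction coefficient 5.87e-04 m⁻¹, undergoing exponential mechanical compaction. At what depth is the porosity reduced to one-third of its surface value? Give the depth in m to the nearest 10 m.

Working in km (1 km = 1000 m; β in km⁻¹ = β in m⁻¹ × 1000):
phi/phi₀ = 1/3 ⇒ exp(−β·z) = 1/3 ⇒ z = ln(3) / β
z = 1.0986 / 0.587 = 1.872 km

1870 m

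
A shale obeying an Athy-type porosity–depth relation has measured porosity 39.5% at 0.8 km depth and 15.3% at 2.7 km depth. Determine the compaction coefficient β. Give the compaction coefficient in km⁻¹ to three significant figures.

Athy: phi(z) = phi₀ e^(−βz) ⇒ phi₁/phi₂ = e^{β(z₂−z₁)} ⇒ β = ln(phi₁/phi₂)/(z₂−z₁)
β = ln(0.395/0.153) / (2.7 − 0.8) = ln(2.582) / 1.9 = 0.9484 / 1.9 = 0.4992 km⁻¹

0.499 km⁻¹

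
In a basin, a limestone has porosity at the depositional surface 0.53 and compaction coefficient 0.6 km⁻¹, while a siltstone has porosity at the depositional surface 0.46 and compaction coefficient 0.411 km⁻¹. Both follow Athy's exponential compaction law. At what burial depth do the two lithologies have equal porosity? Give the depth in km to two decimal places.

0.75 km

Set phi₀ₐ e^(−kₐZ) = phi₀ᵦ e^(−kᵦZ) ⇒ ln(phi₀ₐ/phi₀ᵦ) = (kₐ − kᵦ)·Z
Z = ln(0.53/0.46) / (0.6 − 0.411) = 0.1417 / 0.189 = 0.749 km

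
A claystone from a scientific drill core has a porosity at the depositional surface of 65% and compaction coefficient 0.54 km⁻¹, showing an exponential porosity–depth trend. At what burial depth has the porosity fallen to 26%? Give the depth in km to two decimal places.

1.70 km

Invert Athy's law: z = ln(phi₀/phi) / k
z = ln(0.65/0.26) / 0.54 = ln(2.5) / 0.54 = 0.9163 / 0.54 = 1.697 km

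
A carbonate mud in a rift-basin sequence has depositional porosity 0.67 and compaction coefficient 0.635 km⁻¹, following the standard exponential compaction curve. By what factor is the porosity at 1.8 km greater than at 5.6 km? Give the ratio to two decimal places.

n(d₁)/n(d₂) = e^(−k·d₁)/e^(−k·d₂) = e^{k(d₂−d₁)}
= exp(0.635 × 3.8) = exp(2.413) = 11.1674

11.17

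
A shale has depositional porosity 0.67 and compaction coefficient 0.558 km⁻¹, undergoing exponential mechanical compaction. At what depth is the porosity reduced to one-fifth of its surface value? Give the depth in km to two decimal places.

2.88 km

n/n₀ = 1/5 ⇒ exp(−β·d) = 1/5 ⇒ d = ln(5) / β
d = 1.6094 / 0.558 = 2.884 km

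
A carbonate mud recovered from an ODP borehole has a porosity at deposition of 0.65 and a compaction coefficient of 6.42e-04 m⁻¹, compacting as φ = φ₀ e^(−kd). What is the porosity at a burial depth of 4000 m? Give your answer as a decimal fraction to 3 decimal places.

0.050

Working in km (1 km = 1000 m; k in km⁻¹ = k in m⁻¹ × 1000):
φ = φ₀·exp(−k·d) = 0.65 × exp(−0.642 × 4) = 0.65 × exp(−2.568)
  = 0.65 × 0.0767 = 0.0498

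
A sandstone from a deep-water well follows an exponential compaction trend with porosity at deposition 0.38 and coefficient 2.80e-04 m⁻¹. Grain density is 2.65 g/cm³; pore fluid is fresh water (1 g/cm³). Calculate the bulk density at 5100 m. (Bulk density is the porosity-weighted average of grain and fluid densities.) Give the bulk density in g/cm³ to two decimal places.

Working in km (1 km = 1000 m; k in km⁻¹ = k in m⁻¹ × 1000):
Porosity at depth: n = 0.38·exp(−0.28×5.1) = 0.38×0.2398 = 0.0911
Bulk density: ρ_b = (1−n)ρ_g + n·ρ_f = 0.9089×2.65 + 0.0911×1
       = 2.409 + 0.091 = 2.500 g/cm³

2.50 g/cm³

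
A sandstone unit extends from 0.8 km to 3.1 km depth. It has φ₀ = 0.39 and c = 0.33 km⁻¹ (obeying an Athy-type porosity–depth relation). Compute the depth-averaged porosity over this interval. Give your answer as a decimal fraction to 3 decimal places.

⟨φ⟩ = (1/(z₂−z₁)) ∫ φ₀ e^(−cz) dz = φ₀·(e^(−c·z₁) − e^(−c·z₂)) / (c·(z₂−z₁))
e^(−0.33×0.8) = 0.7680; e^(−0.33×3.1) = 0.3595
⟨φ⟩ = 0.39 × (0.7680 − 0.3595) / (0.33 × 2.3) = 0.39 × 0.5382 = 0.2099

0.210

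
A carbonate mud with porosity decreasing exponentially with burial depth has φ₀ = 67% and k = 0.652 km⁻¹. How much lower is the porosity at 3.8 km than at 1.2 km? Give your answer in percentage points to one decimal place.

25.0 percentage points

φ(1.2) = 0.67·e^(−0.652×1.2) = 0.3064
φ(3.8) = 0.67·e^(−0.652×3.8) = 0.0562
Δφ = 0.3064 − 0.0562 = 0.2502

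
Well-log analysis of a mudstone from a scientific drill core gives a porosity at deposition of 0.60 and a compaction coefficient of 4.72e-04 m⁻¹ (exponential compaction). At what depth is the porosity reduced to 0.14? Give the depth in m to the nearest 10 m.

3080 m

Working in km (1 km = 1000 m; β in km⁻¹ = β in m⁻¹ × 1000):
Invert Athy's law: z = ln(φ₀/φ) / β
z = ln(0.6/0.14) / 0.472 = ln(4.286) / 0.472 = 1.4553 / 0.472 = 3.083 km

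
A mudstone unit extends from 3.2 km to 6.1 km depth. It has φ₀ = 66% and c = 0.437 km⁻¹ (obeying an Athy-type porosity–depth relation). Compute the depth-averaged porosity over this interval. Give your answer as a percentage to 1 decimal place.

⟨φ⟩ = (1/(d₂−d₁)) ∫ φ₀ e^(−cd) dd = φ₀·(e^(−c·d₁) − e^(−c·d₂)) / (c·(d₂−d₁))
e^(−0.437×3.2) = 0.2470; e^(−0.437×6.1) = 0.0696
⟨φ⟩ = 0.66 × (0.2470 − 0.0696) / (0.437 × 2.9) = 0.66 × 0.1400 = 0.0924

9.2%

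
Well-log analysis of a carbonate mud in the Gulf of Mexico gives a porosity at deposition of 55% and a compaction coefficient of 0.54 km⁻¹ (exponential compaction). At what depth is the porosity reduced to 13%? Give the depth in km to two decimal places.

2.67 km

Invert Athy's law: z = ln(phi₀/phi) / c
z = ln(0.55/0.13) / 0.54 = ln(4.231) / 0.54 = 1.4424 / 0.54 = 2.671 km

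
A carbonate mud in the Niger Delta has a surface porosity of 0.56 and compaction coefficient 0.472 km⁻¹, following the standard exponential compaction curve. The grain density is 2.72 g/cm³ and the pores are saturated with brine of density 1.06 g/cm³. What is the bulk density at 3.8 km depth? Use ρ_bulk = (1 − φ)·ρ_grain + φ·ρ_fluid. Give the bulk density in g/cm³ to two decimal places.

Porosity at depth: φ = 0.56·exp(−0.472×3.8) = 0.56×0.1664 = 0.0932
Bulk density: ρ_b = (1−φ)ρ_g + φ·ρ_f = 0.9068×2.72 + 0.0932×1.06
       = 2.467 + 0.099 = 2.565 g/cm³

2.57 g/cm³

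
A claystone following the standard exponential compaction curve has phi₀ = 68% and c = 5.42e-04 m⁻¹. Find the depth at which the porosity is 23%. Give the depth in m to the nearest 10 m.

2000 m

Working in km (1 km = 1000 m; c in km⁻¹ = c in m⁻¹ × 1000):
Invert Athy's law: Z = ln(phi₀/phi) / c
Z = ln(0.68/0.23) / 0.542 = ln(2.957) / 0.542 = 1.0840 / 0.542 = 2.000 km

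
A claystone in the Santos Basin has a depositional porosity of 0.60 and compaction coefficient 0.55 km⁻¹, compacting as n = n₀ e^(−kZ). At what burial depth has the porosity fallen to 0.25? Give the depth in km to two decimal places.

Invert Athy's law: Z = ln(n₀/n) / k
Z = ln(0.6/0.25) / 0.55 = ln(2.4) / 0.55 = 0.8755 / 0.55 = 1.592 km

1.59 km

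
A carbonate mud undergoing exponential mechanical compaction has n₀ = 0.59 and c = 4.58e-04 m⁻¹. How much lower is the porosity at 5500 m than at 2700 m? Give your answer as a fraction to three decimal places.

Working in km (1 km = 1000 m; c in km⁻¹ = c in m⁻¹ × 1000):
n(2.7) = 0.59·e^(−0.458×2.7) = 0.1713
n(5.5) = 0.59·e^(−0.458×5.5) = 0.0475
Δn = 0.1713 − 0.0475 = 0.1238

0.124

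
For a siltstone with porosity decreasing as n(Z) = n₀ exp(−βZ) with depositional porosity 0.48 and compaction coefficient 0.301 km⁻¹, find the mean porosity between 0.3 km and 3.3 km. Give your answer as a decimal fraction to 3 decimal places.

0.289

⟨n⟩ = (1/(Z₂−Z₁)) ∫ n₀ e^(−βZ) dZ = n₀·(e^(−β·Z₁) − e^(−β·Z₂)) / (β·(Z₂−Z₁))
e^(−0.301×0.3) = 0.9137; e^(−0.301×3.3) = 0.3704
⟨n⟩ = 0.48 × (0.9137 − 0.3704) / (0.301 × 3) = 0.48 × 0.6017 = 0.2888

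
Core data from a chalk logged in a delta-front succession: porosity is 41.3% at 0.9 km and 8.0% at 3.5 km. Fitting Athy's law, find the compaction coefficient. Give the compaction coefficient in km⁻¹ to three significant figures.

Athy: φ(d) = φ₀ e^(−kd) ⇒ φ₁/φ₂ = e^{k(d₂−d₁)} ⇒ k = ln(φ₁/φ₂)/(d₂−d₁)
k = ln(0.413/0.08) / (3.5 − 0.9) = ln(5.162) / 2.6 = 1.6414 / 2.6 = 0.6313 km⁻¹

0.631 km⁻¹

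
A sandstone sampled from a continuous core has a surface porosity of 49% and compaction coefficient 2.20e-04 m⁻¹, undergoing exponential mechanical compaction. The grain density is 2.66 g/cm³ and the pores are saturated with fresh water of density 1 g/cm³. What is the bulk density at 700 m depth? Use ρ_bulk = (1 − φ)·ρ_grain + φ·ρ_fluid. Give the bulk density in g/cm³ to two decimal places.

Working in km (1 km = 1000 m; k in km⁻¹ = k in m⁻¹ × 1000):
Porosity at depth: φ = 0.49·exp(−0.22×0.7) = 0.49×0.8573 = 0.4201
Bulk density: ρ_b = (1−φ)ρ_g + φ·ρ_f = 0.5799×2.66 + 0.4201×1
       = 1.543 + 0.420 = 1.963 g/cm³

1.96 g/cm³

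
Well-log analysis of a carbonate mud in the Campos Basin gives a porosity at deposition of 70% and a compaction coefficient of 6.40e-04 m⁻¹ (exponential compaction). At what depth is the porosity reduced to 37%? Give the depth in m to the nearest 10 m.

Working in km (1 km = 1000 m; c in km⁻¹ = c in m⁻¹ × 1000):
Invert Athy's law: d = ln(φ₀/φ) / c
d = ln(0.7/0.37) / 0.64 = ln(1.892) / 0.64 = 0.6376 / 0.64 = 0.996 km

1000 m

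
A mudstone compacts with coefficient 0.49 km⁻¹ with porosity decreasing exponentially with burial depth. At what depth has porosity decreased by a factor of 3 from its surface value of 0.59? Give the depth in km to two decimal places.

2.24 km

n/n₀ = 1/3 ⇒ exp(−k·d) = 1/3 ⇒ d = ln(3) / k
d = 1.0986 / 0.49 = 2.242 km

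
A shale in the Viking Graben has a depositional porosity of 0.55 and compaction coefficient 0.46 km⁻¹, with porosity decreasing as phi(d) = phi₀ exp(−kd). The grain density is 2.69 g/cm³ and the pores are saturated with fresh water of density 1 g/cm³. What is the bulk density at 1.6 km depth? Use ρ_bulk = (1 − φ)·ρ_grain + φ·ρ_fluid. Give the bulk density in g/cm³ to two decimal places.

2.24 g/cm³

Porosity at depth: phi = 0.55·exp(−0.46×1.6) = 0.55×0.4790 = 0.2635
Bulk density: ρ_b = (1−phi)ρ_g + phi·ρ_f = 0.7365×2.69 + 0.2635×1
       = 1.981 + 0.263 = 2.245 g/cm³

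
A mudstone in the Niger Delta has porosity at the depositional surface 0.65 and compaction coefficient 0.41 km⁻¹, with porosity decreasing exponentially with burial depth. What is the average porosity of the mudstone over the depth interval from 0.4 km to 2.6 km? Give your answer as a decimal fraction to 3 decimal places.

⟨φ⟩ = (1/(z₂−z₁)) ∫ φ₀ e^(−cz) dz = φ₀·(e^(−c·z₁) − e^(−c·z₂)) / (c·(z₂−z₁))
e^(−0.41×0.4) = 0.8487; e^(−0.41×2.6) = 0.3444
⟨φ⟩ = 0.65 × (0.8487 − 0.3444) / (0.41 × 2.2) = 0.65 × 0.5592 = 0.3635

0.363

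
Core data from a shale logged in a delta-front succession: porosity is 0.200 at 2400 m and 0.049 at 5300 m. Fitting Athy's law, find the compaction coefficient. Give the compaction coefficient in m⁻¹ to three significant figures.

Working in km (1 km = 1000 m; k in km⁻¹ = k in m⁻¹ × 1000):
Athy: n(Z) = n₀ e^(−kZ) ⇒ n₁/n₂ = e^{k(Z₂−Z₁)} ⇒ k = ln(n₁/n₂)/(Z₂−Z₁)
k = ln(0.2/0.049) / (5.3 − 2.4) = ln(4.082) / 2.9 = 1.4065 / 2.9 = 0.485 km⁻¹

0.000485 m⁻¹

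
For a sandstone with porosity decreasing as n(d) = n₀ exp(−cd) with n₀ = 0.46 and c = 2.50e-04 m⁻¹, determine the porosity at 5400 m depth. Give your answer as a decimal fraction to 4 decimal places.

Working in km (1 km = 1000 m; c in km⁻¹ = c in m⁻¹ × 1000):
n = n₀·exp(−c·d) = 0.46 × exp(−0.25 × 5.4) = 0.46 × exp(−1.35)
  = 0.46 × 0.2592 = 0.1193

0.1193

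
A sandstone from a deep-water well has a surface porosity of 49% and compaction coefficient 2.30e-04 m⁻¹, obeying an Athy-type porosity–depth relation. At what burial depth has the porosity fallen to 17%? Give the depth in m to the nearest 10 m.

Working in km (1 km = 1000 m; c in km⁻¹ = c in m⁻¹ × 1000):
Invert Athy's law: d = ln(n₀/n) / c
d = ln(0.49/0.17) / 0.23 = ln(2.882) / 0.23 = 1.0586 / 0.23 = 4.603 km

4600 m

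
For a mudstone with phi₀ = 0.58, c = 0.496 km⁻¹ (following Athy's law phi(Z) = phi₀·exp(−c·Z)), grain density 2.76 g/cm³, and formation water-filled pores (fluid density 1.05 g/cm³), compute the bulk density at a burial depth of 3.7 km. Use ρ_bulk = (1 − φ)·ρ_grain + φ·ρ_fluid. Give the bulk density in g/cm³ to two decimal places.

Porosity at depth: phi = 0.58·exp(−0.496×3.7) = 0.58×0.1596 = 0.0926
Bulk density: ρ_b = (1−phi)ρ_g + phi·ρ_f = 0.9074×2.76 + 0.0926×1.05
       = 2.505 + 0.097 = 2.602 g/cm³

2.60 g/cm³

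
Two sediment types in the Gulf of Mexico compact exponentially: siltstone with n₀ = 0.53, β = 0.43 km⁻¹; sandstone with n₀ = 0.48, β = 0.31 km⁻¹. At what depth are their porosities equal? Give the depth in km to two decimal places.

0.83 km

Set n₀ₐ e^(−βₐd) = n₀ᵦ e^(−βᵦd) ⇒ ln(n₀ₐ/n₀ᵦ) = (βₐ − βᵦ)·d
d = ln(0.53/0.48) / (0.43 − 0.31) = 0.0991 / 0.12 = 0.826 km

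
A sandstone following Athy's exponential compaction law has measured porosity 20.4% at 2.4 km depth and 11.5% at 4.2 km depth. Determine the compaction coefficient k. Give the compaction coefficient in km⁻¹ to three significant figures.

Athy: phi(d) = phi₀ e^(−kd) ⇒ phi₁/phi₂ = e^{k(d₂−d₁)} ⇒ k = ln(phi₁/phi₂)/(d₂−d₁)
k = ln(0.204/0.115) / (4.2 − 2.4) = ln(1.774) / 1.8 = 0.5732 / 1.8 = 0.3184 km⁻¹

0.318 km⁻¹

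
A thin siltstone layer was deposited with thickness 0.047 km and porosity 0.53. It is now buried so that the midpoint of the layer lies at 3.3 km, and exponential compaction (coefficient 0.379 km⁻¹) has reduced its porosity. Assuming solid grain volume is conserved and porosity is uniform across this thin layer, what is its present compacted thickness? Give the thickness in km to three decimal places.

Porosity at 3.3 km: φ = 0.53·exp(−0.379×3.3) = 0.1517
Solid-volume conservation: h(1−φ) = h₀(1−φ₀) ⇒ h = h₀·(1−φ₀)/(1−φ)
h = 0.047 × (1 − 0.53)/(1 − 0.1517) = 0.047 × 0.5541 = 0.0260 km

0.026 km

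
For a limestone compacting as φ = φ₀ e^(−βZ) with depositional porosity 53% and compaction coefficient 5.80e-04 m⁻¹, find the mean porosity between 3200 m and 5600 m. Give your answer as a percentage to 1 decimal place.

Working in km (1 km = 1000 m; β in km⁻¹ = β in m⁻¹ × 1000):
⟨φ⟩ = (1/(Z₂−Z₁)) ∫ φ₀ e^(−βZ) dZ = φ₀·(e^(−β·Z₁) − e^(−β·Z₂)) / (β·(Z₂−Z₁))
e^(−0.58×3.2) = 0.1563; e^(−0.58×5.6) = 0.0389
⟨φ⟩ = 0.53 × (0.1563 − 0.0389) / (0.58 × 2.4) = 0.53 × 0.0844 = 0.0447

4.5%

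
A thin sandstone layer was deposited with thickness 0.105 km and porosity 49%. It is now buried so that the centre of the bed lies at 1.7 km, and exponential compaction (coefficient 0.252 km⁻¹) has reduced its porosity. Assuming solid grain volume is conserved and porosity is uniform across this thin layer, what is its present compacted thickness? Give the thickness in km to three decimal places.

Porosity at 1.7 km: n = 0.49·exp(−0.252×1.7) = 0.3193
Solid-volume conservation: h(1−n) = h₀(1−n₀) ⇒ h = h₀·(1−n₀)/(1−n)
h = 0.105 × (1 − 0.49)/(1 − 0.3193) = 0.105 × 0.7492 = 0.0787 km

0.079 km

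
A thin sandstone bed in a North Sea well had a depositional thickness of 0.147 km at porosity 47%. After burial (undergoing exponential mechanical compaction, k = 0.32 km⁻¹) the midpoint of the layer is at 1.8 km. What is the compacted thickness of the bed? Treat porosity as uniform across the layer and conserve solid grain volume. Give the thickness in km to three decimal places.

0.106 km

Porosity at 1.8 km: phi = 0.47·exp(−0.32×1.8) = 0.2642
Solid-volume conservation: h(1−phi) = h₀(1−phi₀) ⇒ h = h₀·(1−phi₀)/(1−phi)
h = 0.147 × (1 − 0.47)/(1 − 0.2642) = 0.147 × 0.7203 = 0.1059 km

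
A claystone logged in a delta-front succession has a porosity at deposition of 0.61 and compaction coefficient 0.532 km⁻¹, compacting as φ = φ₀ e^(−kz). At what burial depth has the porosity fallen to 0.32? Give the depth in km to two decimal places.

1.21 km

Invert Athy's law: z = ln(φ₀/φ) / k
z = ln(0.61/0.32) / 0.532 = ln(1.906) / 0.532 = 0.6451 / 0.532 = 1.213 km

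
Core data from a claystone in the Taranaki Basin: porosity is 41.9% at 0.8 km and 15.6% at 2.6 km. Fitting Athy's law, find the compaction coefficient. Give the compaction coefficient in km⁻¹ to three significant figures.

0.549 km⁻¹

Athy: phi(z) = phi₀ e^(−kz) ⇒ phi₁/phi₂ = e^{k(z₂−z₁)} ⇒ k = ln(phi₁/phi₂)/(z₂−z₁)
k = ln(0.419/0.156) / (2.6 − 0.8) = ln(2.686) / 1.8 = 0.9880 / 1.8 = 0.5489 km⁻¹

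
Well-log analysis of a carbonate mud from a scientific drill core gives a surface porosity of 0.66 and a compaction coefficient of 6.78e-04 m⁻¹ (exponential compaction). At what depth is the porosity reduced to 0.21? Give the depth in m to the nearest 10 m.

1690 m

Working in km (1 km = 1000 m; k in km⁻¹ = k in m⁻¹ × 1000):
Invert Athy's law: z = ln(n₀/n) / k
z = ln(0.66/0.21) / 0.678 = ln(3.143) / 0.678 = 1.1451 / 0.678 = 1.689 km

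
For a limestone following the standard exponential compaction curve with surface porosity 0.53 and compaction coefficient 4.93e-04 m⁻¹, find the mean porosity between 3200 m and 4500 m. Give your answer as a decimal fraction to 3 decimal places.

0.081

Working in km (1 km = 1000 m; k in km⁻¹ = k in m⁻¹ × 1000):
⟨phi⟩ = (1/(z₂−z₁)) ∫ phi₀ e^(−kz) dz = phi₀·(e^(−k·z₁) − e^(−k·z₂)) / (k·(z₂−z₁))
e^(−0.493×3.2) = 0.2065; e^(−0.493×4.5) = 0.1088
⟨phi⟩ = 0.53 × (0.2065 − 0.1088) / (0.493 × 1.3) = 0.53 × 0.1524 = 0.0808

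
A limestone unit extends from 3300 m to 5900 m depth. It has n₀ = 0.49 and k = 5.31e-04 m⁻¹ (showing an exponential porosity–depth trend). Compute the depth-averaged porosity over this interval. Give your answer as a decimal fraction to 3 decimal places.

Working in km (1 km = 1000 m; k in km⁻¹ = k in m⁻¹ × 1000):
⟨n⟩ = (1/(d₂−d₁)) ∫ n₀ e^(−kd) dd = n₀·(e^(−k·d₁) − e^(−k·d₂)) / (k·(d₂−d₁))
e^(−0.531×3.3) = 0.1734; e^(−0.531×5.9) = 0.0436
⟨n⟩ = 0.49 × (0.1734 − 0.0436) / (0.531 × 2.6) = 0.49 × 0.0940 = 0.0461

0.046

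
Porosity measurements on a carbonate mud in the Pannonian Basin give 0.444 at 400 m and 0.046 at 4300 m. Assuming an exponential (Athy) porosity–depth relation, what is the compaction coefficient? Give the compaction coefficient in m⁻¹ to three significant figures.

0.000581 m⁻¹

Working in km (1 km = 1000 m; k in km⁻¹ = k in m⁻¹ × 1000):
Athy: φ(Z) = φ₀ e^(−kZ) ⇒ φ₁/φ₂ = e^{k(Z₂−Z₁)} ⇒ k = ln(φ₁/φ₂)/(Z₂−Z₁)
k = ln(0.444/0.046) / (4.3 − 0.4) = ln(9.652) / 3.9 = 2.2672 / 3.9 = 0.5813 km⁻¹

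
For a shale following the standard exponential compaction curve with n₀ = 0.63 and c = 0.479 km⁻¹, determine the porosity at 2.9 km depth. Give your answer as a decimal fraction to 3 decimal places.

0.157

n = n₀·exp(−c·z) = 0.63 × exp(−0.479 × 2.9) = 0.63 × exp(−1.389)
  = 0.63 × 0.2493 = 0.1571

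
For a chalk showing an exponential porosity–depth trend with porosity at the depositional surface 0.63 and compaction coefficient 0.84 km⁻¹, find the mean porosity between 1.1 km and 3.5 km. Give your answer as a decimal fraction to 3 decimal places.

0.108

⟨n⟩ = (1/(z₂−z₁)) ∫ n₀ e^(−kz) dz = n₀·(e^(−k·z₁) − e^(−k·z₂)) / (k·(z₂−z₁))
e^(−0.84×1.1) = 0.3969; e^(−0.84×3.5) = 0.0529
⟨n⟩ = 0.63 × (0.3969 − 0.0529) / (0.84 × 2.4) = 0.63 × 0.1707 = 0.1075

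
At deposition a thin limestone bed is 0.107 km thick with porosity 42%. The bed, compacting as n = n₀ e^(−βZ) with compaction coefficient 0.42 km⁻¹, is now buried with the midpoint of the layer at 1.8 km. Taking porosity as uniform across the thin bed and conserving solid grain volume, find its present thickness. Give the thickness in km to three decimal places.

0.077 km

Porosity at 1.8 km: n = 0.42·exp(−0.42×1.8) = 0.1972
Solid-volume conservation: h(1−n) = h₀(1−n₀) ⇒ h = h₀·(1−n₀)/(1−n)
h = 0.107 × (1 − 0.42)/(1 − 0.1972) = 0.107 × 0.7225 = 0.0773 km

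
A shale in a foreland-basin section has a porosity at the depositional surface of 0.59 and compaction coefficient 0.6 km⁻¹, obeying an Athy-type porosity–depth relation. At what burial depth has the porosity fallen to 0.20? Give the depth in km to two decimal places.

1.80 km

Invert Athy's law: d = ln(φ₀/φ) / c
d = ln(0.59/0.2) / 0.6 = ln(2.95) / 0.6 = 1.0818 / 0.6 = 1.803 km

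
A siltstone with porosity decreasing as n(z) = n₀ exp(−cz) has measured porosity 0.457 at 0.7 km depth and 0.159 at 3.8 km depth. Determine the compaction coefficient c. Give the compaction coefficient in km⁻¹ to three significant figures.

0.341 km⁻¹

Athy: n(z) = n₀ e^(−cz) ⇒ n₁/n₂ = e^{c(z₂−z₁)} ⇒ c = ln(n₁/n₂)/(z₂−z₁)
c = ln(0.457/0.159) / (3.8 − 0.7) = ln(2.874) / 3.1 = 1.0558 / 3.1 = 0.3406 km⁻¹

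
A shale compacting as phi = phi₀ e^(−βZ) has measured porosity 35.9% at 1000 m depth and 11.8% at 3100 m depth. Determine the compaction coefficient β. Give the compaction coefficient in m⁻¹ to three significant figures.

Working in km (1 km = 1000 m; β in km⁻¹ = β in m⁻¹ × 1000):
Athy: phi(Z) = phi₀ e^(−βZ) ⇒ phi₁/phi₂ = e^{β(Z₂−Z₁)} ⇒ β = ln(phi₁/phi₂)/(Z₂−Z₁)
β = ln(0.359/0.118) / (3.1 − 1) = ln(3.042) / 2.1 = 1.1126 / 2.1 = 0.5298 km⁻¹

0.000530 m⁻¹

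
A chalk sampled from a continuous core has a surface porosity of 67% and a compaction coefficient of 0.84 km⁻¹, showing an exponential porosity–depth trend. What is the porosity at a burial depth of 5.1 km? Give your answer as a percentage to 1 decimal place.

phi = phi₀·exp(−c·z) = 0.67 × exp(−0.84 × 5.1) = 0.67 × exp(−4.284)
  = 0.67 × 0.0138 = 0.0092

0.9%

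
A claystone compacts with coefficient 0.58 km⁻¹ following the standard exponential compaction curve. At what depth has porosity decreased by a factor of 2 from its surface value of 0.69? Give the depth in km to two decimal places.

1.20 km

n/n₀ = 1/2 ⇒ exp(−c·z) = 1/2 ⇒ z = ln(2) / c
z = 0.6931 / 0.58 = 1.195 km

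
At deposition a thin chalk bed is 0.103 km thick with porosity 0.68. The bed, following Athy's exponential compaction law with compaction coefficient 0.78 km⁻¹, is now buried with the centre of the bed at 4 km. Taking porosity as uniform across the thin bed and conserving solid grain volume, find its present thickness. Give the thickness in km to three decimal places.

Porosity at 4 km: φ = 0.68·exp(−0.78×4) = 0.0300
Solid-volume conservation: h(1−φ) = h₀(1−φ₀) ⇒ h = h₀·(1−φ₀)/(1−φ)
h = 0.103 × (1 − 0.68)/(1 − 0.0300) = 0.103 × 0.3299 = 0.0340 km

0.034 km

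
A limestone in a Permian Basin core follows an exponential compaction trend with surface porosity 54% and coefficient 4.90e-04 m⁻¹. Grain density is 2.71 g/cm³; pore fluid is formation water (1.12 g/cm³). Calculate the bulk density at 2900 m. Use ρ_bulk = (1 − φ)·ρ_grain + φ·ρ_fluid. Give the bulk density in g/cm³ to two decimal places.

Working in km (1 km = 1000 m; c in km⁻¹ = c in m⁻¹ × 1000):
Porosity at depth: phi = 0.54·exp(−0.49×2.9) = 0.54×0.2415 = 0.1304
Bulk density: ρ_b = (1−phi)ρ_g + phi·ρ_f = 0.8696×2.71 + 0.1304×1.12
       = 2.357 + 0.146 = 2.503 g/cm³

2.50 g/cm³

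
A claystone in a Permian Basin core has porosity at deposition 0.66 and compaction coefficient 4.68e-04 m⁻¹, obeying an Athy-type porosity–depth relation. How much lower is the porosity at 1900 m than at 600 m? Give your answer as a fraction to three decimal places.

Working in km (1 km = 1000 m; β in km⁻¹ = β in m⁻¹ × 1000):
n(0.6) = 0.66·e^(−0.468×0.6) = 0.4984
n(1.9) = 0.66·e^(−0.468×1.9) = 0.2712
Δn = 0.4984 − 0.2712 = 0.2272

0.227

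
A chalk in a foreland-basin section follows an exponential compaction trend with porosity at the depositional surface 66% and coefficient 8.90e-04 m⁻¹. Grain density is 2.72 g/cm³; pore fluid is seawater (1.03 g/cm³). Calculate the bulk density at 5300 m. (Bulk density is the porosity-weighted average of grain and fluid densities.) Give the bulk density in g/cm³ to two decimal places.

2.71 g/cm³

Working in km (1 km = 1000 m; k in km⁻¹ = k in m⁻¹ × 1000):
Porosity at depth: φ = 0.66·exp(−0.89×5.3) = 0.66×0.0089 = 0.0059
Bulk density: ρ_b = (1−φ)ρ_g + φ·ρ_f = 0.9941×2.72 + 0.0059×1.03
       = 2.704 + 0.006 = 2.710 g/cm³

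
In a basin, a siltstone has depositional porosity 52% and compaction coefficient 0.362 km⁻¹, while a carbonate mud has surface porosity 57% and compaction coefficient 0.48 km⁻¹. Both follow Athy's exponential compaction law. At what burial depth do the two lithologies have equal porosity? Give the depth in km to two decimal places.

0.78 km

Set n₀ₐ e^(−cₐz) = n₀ᵦ e^(−cᵦz) ⇒ ln(n₀ₐ/n₀ᵦ) = (cₐ − cᵦ)·z
z = ln(0.52/0.57) / (0.362 − 0.48) = -0.0918 / -0.118 = 0.778 km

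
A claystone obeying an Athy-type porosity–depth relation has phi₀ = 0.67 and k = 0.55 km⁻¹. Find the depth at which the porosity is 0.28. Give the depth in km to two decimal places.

1.59 km

Invert Athy's law: z = ln(phi₀/phi) / k
z = ln(0.67/0.28) / 0.55 = ln(2.393) / 0.55 = 0.8725 / 0.55 = 1.586 km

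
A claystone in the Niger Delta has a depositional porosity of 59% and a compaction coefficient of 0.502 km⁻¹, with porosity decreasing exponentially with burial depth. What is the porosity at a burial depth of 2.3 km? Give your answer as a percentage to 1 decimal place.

n = n₀·exp(−β·Z) = 0.59 × exp(−0.502 × 2.3) = 0.59 × exp(−1.155)
  = 0.59 × 0.3152 = 0.1860

18.6%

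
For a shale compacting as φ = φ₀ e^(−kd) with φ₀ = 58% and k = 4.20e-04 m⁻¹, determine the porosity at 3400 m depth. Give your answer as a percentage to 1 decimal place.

13.9%

Working in km (1 km = 1000 m; k in km⁻¹ = k in m⁻¹ × 1000):
φ = φ₀·exp(−k·d) = 0.58 × exp(−0.42 × 3.4) = 0.58 × exp(−1.428)
  = 0.58 × 0.2398 = 0.1391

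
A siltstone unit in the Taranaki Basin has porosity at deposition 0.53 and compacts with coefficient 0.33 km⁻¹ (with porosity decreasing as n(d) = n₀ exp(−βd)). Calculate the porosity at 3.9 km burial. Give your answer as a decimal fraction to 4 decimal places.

n = n₀·exp(−β·d) = 0.53 × exp(−0.33 × 3.9) = 0.53 × exp(−1.287)
  = 0.53 × 0.2761 = 0.1463

0.1463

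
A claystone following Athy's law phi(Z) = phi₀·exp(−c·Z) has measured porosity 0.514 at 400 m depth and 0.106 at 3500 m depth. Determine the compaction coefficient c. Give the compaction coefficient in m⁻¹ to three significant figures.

0.000509 m⁻¹

Working in km (1 km = 1000 m; c in km⁻¹ = c in m⁻¹ × 1000):
Athy: phi(Z) = phi₀ e^(−cZ) ⇒ phi₁/phi₂ = e^{c(Z₂−Z₁)} ⇒ c = ln(phi₁/phi₂)/(Z₂−Z₁)
c = ln(0.514/0.106) / (3.5 − 0.4) = ln(4.849) / 3.1 = 1.5788 / 3.1 = 0.5093 km⁻¹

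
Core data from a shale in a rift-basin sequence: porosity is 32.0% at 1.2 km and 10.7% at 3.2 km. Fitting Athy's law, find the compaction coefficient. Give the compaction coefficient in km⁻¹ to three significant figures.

0.548 km⁻¹

Athy: n(z) = n₀ e^(−βz) ⇒ n₁/n₂ = e^{β(z₂−z₁)} ⇒ β = ln(n₁/n₂)/(z₂−z₁)
β = ln(0.32/0.107) / (3.2 − 1.2) = ln(2.991) / 2 = 1.0955 / 2 = 0.5477 km⁻¹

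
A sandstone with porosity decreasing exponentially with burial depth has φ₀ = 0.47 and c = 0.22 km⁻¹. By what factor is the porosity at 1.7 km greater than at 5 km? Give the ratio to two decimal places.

φ(d₁)/φ(d₂) = e^(−c·d₁)/e^(−c·d₂) = e^{c(d₂−d₁)}
= exp(0.22 × 3.3) = exp(0.726) = 2.0668

2.07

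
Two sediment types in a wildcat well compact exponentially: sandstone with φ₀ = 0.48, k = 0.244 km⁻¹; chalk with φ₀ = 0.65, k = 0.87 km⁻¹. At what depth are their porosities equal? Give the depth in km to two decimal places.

0.48 km

Set φ₀ₐ e^(−kₐz) = φ₀ᵦ e^(−kᵦz) ⇒ ln(φ₀ₐ/φ₀ᵦ) = (kₐ − kᵦ)·z
z = ln(0.48/0.65) / (0.244 − 0.87) = -0.3032 / -0.626 = 0.484 km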